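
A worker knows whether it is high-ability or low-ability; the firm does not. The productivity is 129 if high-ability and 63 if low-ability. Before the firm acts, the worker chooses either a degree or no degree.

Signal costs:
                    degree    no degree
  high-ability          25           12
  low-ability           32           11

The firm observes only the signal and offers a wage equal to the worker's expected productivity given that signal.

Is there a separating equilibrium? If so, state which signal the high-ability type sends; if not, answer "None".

Try high-ability → degree, low-ability → no degree:
  If types separate, degree earns payment 129 and no degree earns 63.
  High-ability: degree gives 129 − 25 = 104; no degree gives 63 − 12 = 51. No deviation. ✓
  Low-ability: no degree gives 63 − 11 = 52; degree gives 129 − 32 = 97. Would deviate. ✗
Try high-ability → no degree, low-ability → degree:
  If types separate, no degree earns payment 129 and degree earns 63.
  High-ability: no degree gives 129 − 12 = 117; degree gives 63 − 25 = 38. No deviation. ✓
  Low-ability: degree gives 63 − 32 = 31; no degree gives 129 − 11 = 118. Would deviate. ✗
Neither assignment is incentive-compatible.

None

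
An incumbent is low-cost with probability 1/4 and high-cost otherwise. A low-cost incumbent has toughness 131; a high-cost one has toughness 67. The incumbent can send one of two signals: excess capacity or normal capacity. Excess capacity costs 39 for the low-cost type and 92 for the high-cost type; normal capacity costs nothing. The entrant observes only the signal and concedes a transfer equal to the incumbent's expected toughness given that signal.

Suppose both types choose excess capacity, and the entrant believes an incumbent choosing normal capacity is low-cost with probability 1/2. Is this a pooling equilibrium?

At the pooled signal (excess capacity) the entrant holds the prior 1/4 and pays 1/4·131 + 3/4·67 = 83. Off-path (normal capacity) belief 1/2 gives 1/2·131 + 1/2·67 = 99.
Low-cost: excess capacity gives 83 − 39 = 44; normal capacity gives 99 − 0 = 99. Deviates. ✗
High-cost: excess capacity gives 83 − 92 = -9; normal capacity gives 99 − 0 = 99. Deviates. ✗

No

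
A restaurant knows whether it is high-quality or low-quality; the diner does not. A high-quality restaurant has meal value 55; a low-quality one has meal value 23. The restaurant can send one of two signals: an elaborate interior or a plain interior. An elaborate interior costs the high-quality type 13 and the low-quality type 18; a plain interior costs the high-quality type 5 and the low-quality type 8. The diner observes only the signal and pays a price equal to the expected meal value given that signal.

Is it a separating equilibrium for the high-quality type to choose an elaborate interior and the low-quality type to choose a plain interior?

Under separation the diner infers type exactly: elaborate interior → high-quality (pays 55), plain interior → low-quality (pays 23).
High-quality: elaborate interior gives 55 − 13 = 42; plain interior gives 23 − 5 = 18. No deviation. ✓
Low-quality: plain interior gives 23 − 8 = 15; elaborate interior gives 55 − 18 = 37. Would deviate. ✗

No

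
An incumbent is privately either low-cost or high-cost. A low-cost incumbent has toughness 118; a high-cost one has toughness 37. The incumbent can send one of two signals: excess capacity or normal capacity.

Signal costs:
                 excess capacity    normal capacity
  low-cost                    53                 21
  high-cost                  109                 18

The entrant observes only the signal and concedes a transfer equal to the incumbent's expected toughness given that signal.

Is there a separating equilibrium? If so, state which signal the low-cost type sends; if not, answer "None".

excess capacity

Try low-cost → excess capacity, high-cost → normal capacity:
  If types separate, excess capacity earns payment 118 and normal capacity earns 37.
  Low-cost: excess capacity gives 118 − 53 = 65; normal capacity gives 37 − 21 = 16. No deviation. ✓
  High-cost: normal capacity gives 37 − 18 = 19; excess capacity gives 118 − 109 = 9. No deviation. ✓
Both hold — the low-cost type sends excess capacity.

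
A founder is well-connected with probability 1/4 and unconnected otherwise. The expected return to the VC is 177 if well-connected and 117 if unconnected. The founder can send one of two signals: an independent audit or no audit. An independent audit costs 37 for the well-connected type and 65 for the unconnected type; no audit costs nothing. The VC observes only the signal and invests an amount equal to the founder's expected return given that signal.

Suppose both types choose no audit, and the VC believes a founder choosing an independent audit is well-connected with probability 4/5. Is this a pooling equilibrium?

Yes

At the pooled signal (no audit) the VC holds the prior 1/4 and pays 1/4·177 + 3/4·117 = 132. Off-path (audit) belief 4/5 gives 4/5·177 + 1/5·117 = 165.
Well-connected: no audit gives 132 − 0 = 132; audit gives 165 − 37 = 128. Stays. ✓
Unconnected: no audit gives 132 − 0 = 132; audit gives 165 − 65 = 100. Stays. ✓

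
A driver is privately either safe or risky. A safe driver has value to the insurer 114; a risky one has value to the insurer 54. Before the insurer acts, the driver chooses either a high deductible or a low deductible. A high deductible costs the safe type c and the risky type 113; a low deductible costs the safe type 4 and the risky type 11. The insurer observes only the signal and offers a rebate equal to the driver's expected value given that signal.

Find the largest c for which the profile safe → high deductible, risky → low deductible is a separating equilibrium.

Under separation: high deductible → safe (pays 114); low deductible → risky (pays 54).
Risky: 54 − 11 = 43 ≥ 114 − 113 = 1. Holds regardless of c. ✓
Safe: 114 − c ≥ 54 − 4, so c ≤ 114 − 50 = 64.

64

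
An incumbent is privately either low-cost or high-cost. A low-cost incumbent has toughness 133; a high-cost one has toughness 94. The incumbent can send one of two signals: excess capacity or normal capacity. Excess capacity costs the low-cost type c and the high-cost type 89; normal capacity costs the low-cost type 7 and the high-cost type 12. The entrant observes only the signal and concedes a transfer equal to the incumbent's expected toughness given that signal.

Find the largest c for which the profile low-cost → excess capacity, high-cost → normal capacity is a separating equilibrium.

46

Under separation: excess capacity → low-cost (pays 133); normal capacity → high-cost (pays 94).
High-cost: 94 − 12 = 82 ≥ 133 − 89 = 44. Holds regardless of c. ✓
Low-cost: 133 − c ≥ 94 − 7, so c ≤ 133 − 87 = 46.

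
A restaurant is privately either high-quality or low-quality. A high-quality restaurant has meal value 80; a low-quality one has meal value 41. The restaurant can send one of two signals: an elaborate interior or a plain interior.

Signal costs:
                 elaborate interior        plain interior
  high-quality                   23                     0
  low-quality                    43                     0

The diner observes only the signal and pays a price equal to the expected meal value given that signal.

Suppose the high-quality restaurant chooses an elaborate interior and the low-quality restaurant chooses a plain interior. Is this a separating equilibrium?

Yes

If types separate, elaborate interior earns payment 80 and plain interior earns 41.
High-quality: elaborate interior gives 80 − 23 = 57; plain interior gives 41 − 0 = 41. No deviation. ✓
Low-quality: plain interior gives 41 − 0 = 41; elaborate interior gives 80 − 43 = 37. No deviation. ✓
Both incentive constraints hold.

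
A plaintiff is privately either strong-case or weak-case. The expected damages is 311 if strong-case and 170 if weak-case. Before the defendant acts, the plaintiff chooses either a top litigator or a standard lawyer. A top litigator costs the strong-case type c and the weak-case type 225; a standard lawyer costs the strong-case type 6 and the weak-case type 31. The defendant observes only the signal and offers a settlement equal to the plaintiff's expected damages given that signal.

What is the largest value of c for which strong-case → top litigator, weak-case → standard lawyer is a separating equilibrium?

Under separation: top litigator → strong-case (pays 311); standard lawyer → weak-case (pays 170).
Weak-case: 170 − 31 = 139 ≥ 311 − 225 = 86. Holds regardless of c. ✓
Strong-case: 311 − c ≥ 170 − 6, so c ≤ 311 − 164 = 147.

147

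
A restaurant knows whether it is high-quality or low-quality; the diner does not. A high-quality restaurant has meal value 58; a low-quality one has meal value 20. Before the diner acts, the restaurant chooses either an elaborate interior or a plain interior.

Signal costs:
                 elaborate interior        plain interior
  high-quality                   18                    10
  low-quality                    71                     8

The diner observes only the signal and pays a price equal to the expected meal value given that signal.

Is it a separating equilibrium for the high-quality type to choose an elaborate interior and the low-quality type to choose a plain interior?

Yes

Under separation the diner infers type exactly: elaborate interior → high-quality (pays 58), plain interior → low-quality (pays 20).
High-quality: elaborate interior gives 58 − 18 = 40; plain interior gives 20 − 10 = 10. No deviation. ✓
Low-quality: plain interior gives 20 − 8 = 12; elaborate interior gives 58 − 71 = -13. No deviation. ✓
Both incentive constraints hold.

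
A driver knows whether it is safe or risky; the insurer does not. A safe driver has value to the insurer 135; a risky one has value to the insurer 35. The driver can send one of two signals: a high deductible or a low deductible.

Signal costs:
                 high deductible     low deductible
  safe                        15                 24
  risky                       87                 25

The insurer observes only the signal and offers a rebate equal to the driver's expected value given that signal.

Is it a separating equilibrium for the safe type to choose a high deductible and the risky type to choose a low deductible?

No

Under separation the insurer infers type exactly: high deductible → safe (pays 135), low deductible → risky (pays 35).
Safe: high deductible gives 135 − 15 = 120; low deductible gives 35 − 24 = 11. No deviation. ✓
Risky: low deductible gives 35 − 25 = 10; high deductible gives 135 − 87 = 48. Would deviate. ✗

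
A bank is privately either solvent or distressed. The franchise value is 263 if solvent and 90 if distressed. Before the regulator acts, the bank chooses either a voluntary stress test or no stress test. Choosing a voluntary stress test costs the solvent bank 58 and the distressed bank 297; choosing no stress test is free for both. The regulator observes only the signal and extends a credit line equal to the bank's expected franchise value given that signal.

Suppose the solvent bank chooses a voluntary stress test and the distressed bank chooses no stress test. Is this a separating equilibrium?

Yes

If types separate, stress test earns payment 263 and no stress test earns 90.
Solvent: stress test gives 263 − 58 = 205; no stress test gives 90 − 0 = 90. No deviation. ✓
Distressed: no stress test gives 90 − 0 = 90; stress test gives 263 − 297 = -34. No deviation. ✓
Neither type gains from mimicking the other.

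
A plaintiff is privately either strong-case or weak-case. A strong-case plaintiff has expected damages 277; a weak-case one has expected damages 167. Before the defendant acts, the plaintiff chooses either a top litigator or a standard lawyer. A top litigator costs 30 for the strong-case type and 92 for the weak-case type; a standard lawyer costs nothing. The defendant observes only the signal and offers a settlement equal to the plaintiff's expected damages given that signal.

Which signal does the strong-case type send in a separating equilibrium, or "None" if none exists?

Try strong-case → top litigator, weak-case → standard lawyer:
  If types separate, top litigator earns payment 277 and standard lawyer earns 167.
  Strong-case: top litigator gives 277 − 30 = 247; standard lawyer gives 167 − 0 = 167. No deviation. ✓
  Weak-case: standard lawyer gives 167 − 0 = 167; top litigator gives 277 − 92 = 185. Would deviate. ✗
Try strong-case → standard lawyer, weak-case → top litigator:
  If types separate, standard lawyer earns payment 277 and top litigator earns 167.
  Strong-case: standard lawyer gives 277 − 0 = 277; top litigator gives 167 − 30 = 137. No deviation. ✓
  Weak-case: top litigator gives 167 − 92 = 75; standard lawyer gives 277 − 0 = 277. Would deviate. ✗
Neither assignment is incentive-compatible.

None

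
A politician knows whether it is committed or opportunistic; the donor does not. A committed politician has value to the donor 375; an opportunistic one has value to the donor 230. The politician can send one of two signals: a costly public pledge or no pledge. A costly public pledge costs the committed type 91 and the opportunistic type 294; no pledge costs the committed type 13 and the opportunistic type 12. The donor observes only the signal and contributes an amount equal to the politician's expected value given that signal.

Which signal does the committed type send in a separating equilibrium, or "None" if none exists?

pledge

Try committed → pledge, opportunistic → no pledge:
  If types separate, pledge earns payment 375 and no pledge earns 230.
  Committed: pledge gives 375 − 91 = 284; no pledge gives 230 − 13 = 217. No deviation. ✓
  Opportunistic: no pledge gives 230 − 12 = 218; pledge gives 375 − 294 = 81. No deviation. ✓
Both hold — the committed type sends pledge.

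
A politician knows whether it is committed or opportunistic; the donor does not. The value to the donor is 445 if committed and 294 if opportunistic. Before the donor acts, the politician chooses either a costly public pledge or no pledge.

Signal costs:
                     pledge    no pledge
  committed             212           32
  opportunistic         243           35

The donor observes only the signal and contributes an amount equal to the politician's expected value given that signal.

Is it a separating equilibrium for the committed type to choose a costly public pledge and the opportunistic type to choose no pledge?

Under separation the donor infers type exactly: pledge → committed (pays 445), no pledge → opportunistic (pays 294).
Committed: pledge gives 445 − 212 = 233; no pledge gives 294 − 32 = 262. Would deviate. ✗
Opportunistic: no pledge gives 294 − 35 = 259; pledge gives 445 − 243 = 202. No deviation. ✓

No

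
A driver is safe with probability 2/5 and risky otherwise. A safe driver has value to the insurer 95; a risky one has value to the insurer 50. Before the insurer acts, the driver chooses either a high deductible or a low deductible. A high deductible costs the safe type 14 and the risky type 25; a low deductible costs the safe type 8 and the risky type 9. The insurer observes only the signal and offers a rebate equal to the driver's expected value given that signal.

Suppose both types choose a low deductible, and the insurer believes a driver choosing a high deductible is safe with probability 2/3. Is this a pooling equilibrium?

At the pooled signal (low deductible) the insurer holds the prior 2/5 and pays 2/5·95 + 3/5·50 = 68. Off-path (high deductible) belief 2/3 gives 2/3·95 + 1/3·50 = 80.
Safe: low deductible gives 68 − 8 = 60; high deductible gives 80 − 14 = 66. Deviates. ✗
Risky: low deductible gives 68 − 9 = 59; high deductible gives 80 − 25 = 55. Stays. ✓

No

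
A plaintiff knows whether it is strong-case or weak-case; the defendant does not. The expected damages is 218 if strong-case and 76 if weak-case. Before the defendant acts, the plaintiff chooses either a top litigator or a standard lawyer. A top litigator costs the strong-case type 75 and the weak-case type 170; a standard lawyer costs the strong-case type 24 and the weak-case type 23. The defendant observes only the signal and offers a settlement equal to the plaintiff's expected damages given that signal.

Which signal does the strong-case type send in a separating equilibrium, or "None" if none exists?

Try strong-case → top litigator, weak-case → standard lawyer:
  If types separate, top litigator earns payment 218 and standard lawyer earns 76.
  Strong-case: top litigator gives 218 − 75 = 143; standard lawyer gives 76 − 24 = 52. No deviation. ✓
  Weak-case: standard lawyer gives 76 − 23 = 53; top litigator gives 218 − 170 = 48. No deviation. ✓
Both hold — the strong-case type sends top litigator.

top litigator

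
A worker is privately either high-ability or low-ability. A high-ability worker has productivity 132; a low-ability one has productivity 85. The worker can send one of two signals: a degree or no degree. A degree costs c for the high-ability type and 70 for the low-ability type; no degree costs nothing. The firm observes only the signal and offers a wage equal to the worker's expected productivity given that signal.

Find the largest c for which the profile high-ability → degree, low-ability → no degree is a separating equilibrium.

47

Under separation: degree → high-ability (pays 132); no degree → low-ability (pays 85).
Low-ability: 85 − 0 = 85 ≥ 132 − 70 = 62. Holds regardless of c. ✓
High-ability: 132 − c ≥ 85 − 0, so c ≤ 132 − 85 = 47.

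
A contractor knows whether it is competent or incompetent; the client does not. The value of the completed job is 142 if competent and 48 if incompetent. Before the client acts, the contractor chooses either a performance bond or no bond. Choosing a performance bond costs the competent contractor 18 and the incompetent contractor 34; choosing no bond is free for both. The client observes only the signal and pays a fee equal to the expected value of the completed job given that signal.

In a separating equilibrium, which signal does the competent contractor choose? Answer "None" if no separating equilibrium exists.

None

Try competent → bond, incompetent → no bond:
  Under separation the client infers type exactly: bond → competent (pays 142), no bond → incompetent (pays 48).
  Competent: bond gives 142 − 18 = 124; no bond gives 48 − 0 = 48. No deviation. ✓
  Incompetent: no bond gives 48 − 0 = 48; bond gives 142 − 34 = 108. Would deviate. ✗
Try competent → no bond, incompetent → bond:
  Under separation the client infers type exactly: no bond → competent (pays 142), bond → incompetent (pays 48).
  Competent: no bond gives 142 − 0 = 142; bond gives 48 − 18 = 30. No deviation. ✓
  Incompetent: bond gives 48 − 34 = 14; no bond gives 142 − 0 = 142. Would deviate. ✗
Neither assignment is incentive-compatible.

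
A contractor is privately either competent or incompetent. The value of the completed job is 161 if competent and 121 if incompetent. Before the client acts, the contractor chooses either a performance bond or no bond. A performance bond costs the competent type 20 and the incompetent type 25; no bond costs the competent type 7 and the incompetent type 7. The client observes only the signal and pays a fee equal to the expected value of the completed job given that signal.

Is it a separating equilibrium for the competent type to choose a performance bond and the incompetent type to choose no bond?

Under separation the client infers type exactly: bond → competent (pays 161), no bond → incompetent (pays 121).
Competent: bond gives 161 − 20 = 141; no bond gives 121 − 7 = 114. No deviation. ✓
Incompetent: no bond gives 121 − 7 = 114; bond gives 161 − 25 = 136. Would deviate. ✗

No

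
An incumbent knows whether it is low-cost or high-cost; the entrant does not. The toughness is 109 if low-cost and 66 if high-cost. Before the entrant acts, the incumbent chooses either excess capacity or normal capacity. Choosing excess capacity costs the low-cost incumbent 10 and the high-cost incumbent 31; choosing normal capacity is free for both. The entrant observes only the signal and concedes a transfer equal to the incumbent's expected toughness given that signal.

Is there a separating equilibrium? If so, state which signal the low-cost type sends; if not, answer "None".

Try low-cost → excess capacity, high-cost → normal capacity:
  If types separate, excess capacity earns payment 109 and normal capacity earns 66.
  Low-cost: excess capacity gives 109 − 10 = 99; normal capacity gives 66 − 0 = 66. No deviation. ✓
  High-cost: normal capacity gives 66 − 0 = 66; excess capacity gives 109 − 31 = 78. Would deviate. ✗
Try low-cost → normal capacity, high-cost → excess capacity:
  If types separate, normal capacity earns payment 109 and excess capacity earns 66.
  Low-cost: normal capacity gives 109 − 0 = 109; excess capacity gives 66 − 10 = 56. No deviation. ✓
  High-cost: excess capacity gives 66 − 31 = 35; normal capacity gives 109 − 0 = 109. Would deviate. ✗
Neither assignment is incentive-compatible.

None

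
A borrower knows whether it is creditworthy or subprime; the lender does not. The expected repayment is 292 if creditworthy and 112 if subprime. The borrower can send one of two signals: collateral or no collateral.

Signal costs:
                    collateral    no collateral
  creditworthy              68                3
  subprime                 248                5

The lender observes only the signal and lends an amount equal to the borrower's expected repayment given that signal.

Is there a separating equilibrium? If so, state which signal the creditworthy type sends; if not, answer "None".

Try creditworthy → collateral, subprime → no collateral:
  If types separate, collateral earns payment 292 and no collateral earns 112.
  Creditworthy: collateral gives 292 − 68 = 224; no collateral gives 112 − 3 = 109. No deviation. ✓
  Subprime: no collateral gives 112 − 5 = 107; collateral gives 292 − 248 = 44. No deviation. ✓
Both hold — the creditworthy type sends collateral.

collateral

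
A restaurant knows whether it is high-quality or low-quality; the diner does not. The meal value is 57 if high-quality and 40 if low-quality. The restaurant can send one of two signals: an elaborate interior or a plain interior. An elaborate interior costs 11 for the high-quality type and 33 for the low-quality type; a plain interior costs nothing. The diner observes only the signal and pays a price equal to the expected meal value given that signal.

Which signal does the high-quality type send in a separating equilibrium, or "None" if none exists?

Try high-quality → elaborate interior, low-quality → plain interior:
  If types separate, elaborate interior earns payment 57 and plain interior earns 40.
  High-quality: elaborate interior gives 57 − 11 = 46; plain interior gives 40 − 0 = 40. No deviation. ✓
  Low-quality: plain interior gives 40 − 0 = 40; elaborate interior gives 57 − 33 = 24. No deviation. ✓
Both hold — the high-quality type sends elaborate interior.

elaborate interior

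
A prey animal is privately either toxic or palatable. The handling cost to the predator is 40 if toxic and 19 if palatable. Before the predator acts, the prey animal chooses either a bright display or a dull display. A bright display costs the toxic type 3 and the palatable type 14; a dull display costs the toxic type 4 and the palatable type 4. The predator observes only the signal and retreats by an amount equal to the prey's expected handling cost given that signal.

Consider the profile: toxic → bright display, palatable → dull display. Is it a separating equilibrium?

Under separation the predator infers type exactly: bright display → toxic (pays 40), dull display → palatable (pays 19).
Toxic: bright display gives 40 − 3 = 37; dull display gives 19 − 4 = 15. No deviation. ✓
Palatable: dull display gives 19 − 4 = 15; bright display gives 40 − 14 = 26. Would deviate. ✗

No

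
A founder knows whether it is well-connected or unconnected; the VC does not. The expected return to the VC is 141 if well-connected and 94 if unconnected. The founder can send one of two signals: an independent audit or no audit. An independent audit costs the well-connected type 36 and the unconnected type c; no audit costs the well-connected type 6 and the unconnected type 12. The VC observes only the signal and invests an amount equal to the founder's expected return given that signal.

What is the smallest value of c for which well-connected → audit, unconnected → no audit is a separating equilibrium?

59

Under separation: audit → well-connected (pays 141); no audit → unconnected (pays 94).
Well-connected: 141 − 36 = 105 ≥ 94 − 6 = 88. Holds regardless of c. ✓
Unconnected: 94 − 12 ≥ 141 − c, so c ≥ 141 − 82 = 59.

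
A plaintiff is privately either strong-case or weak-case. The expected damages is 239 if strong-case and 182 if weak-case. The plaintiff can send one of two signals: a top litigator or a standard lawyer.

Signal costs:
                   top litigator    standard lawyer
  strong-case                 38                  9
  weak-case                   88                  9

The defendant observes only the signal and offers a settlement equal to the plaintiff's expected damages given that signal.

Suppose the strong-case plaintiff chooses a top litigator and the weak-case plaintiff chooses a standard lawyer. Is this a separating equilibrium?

Under separation the defendant infers type exactly: top litigator → strong-case (pays 239), standard lawyer → weak-case (pays 182).
Strong-case: top litigator gives 239 − 38 = 201; standard lawyer gives 182 − 9 = 173. No deviation. ✓
Weak-case: standard lawyer gives 182 − 9 = 173; top litigator gives 239 − 88 = 151. No deviation. ✓
Neither type gains from mimicking the other.

Yes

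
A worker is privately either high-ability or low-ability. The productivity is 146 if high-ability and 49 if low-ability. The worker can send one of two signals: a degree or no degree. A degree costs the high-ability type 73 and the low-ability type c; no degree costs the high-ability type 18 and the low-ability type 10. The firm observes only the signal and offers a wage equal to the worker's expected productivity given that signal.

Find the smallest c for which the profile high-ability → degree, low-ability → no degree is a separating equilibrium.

Under separation: degree → high-ability (pays 146); no degree → low-ability (pays 49).
High-ability: 146 − 73 = 73 ≥ 49 − 18 = 31. Holds regardless of c. ✓
Low-ability: 49 − 10 ≥ 146 − c, so c ≥ 146 − 39 = 107.

107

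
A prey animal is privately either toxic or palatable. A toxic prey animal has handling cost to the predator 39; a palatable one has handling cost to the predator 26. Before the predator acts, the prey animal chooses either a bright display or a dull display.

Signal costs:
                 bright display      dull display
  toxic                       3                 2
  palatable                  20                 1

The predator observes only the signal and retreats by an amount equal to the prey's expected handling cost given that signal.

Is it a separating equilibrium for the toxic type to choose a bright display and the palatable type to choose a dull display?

If types separate, bright display earns payment 39 and dull display earns 26.
Toxic: bright display gives 39 − 3 = 36; dull display gives 26 − 2 = 24. No deviation. ✓
Palatable: dull display gives 26 − 1 = 25; bright display gives 39 − 20 = 19. No deviation. ✓
Both incentive constraints hold.

Yes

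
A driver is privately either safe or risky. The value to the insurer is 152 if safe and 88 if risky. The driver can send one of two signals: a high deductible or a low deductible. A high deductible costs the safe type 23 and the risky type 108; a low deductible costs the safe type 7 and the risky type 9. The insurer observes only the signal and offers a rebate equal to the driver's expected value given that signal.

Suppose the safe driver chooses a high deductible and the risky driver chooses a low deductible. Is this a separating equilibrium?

Yes

Under separation the insurer infers type exactly: high deductible → safe (pays 152), low deductible → risky (pays 88).
Safe: high deductible gives 152 − 23 = 129; low deductible gives 88 − 7 = 81. No deviation. ✓
Risky: low deductible gives 88 − 9 = 79; high deductible gives 152 − 108 = 44. No deviation. ✓
Neither type gains from mimicking the other.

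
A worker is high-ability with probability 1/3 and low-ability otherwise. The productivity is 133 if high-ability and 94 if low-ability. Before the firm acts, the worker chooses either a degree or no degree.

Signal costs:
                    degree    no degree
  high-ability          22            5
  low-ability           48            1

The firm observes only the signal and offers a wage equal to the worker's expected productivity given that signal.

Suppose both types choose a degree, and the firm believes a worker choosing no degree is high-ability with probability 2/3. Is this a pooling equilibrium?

At the pooled signal (degree) the firm holds the prior 1/3 and pays 1/3·133 + 2/3·94 = 107. Off-path (no degree) belief 2/3 gives 2/3·133 + 1/3·94 = 120.
High-ability: degree gives 107 − 22 = 85; no degree gives 120 − 5 = 115. Deviates. ✗
Low-ability: degree gives 107 − 48 = 59; no degree gives 120 − 1 = 119. Deviates. ✗

No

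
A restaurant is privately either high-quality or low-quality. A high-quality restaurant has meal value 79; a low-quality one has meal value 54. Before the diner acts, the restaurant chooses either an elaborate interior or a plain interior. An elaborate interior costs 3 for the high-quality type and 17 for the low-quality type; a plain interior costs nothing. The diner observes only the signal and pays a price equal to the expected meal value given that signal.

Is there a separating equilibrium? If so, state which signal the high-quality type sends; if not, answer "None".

Try high-quality → elaborate interior, low-quality → plain interior:
  If types separate, elaborate interior earns payment 79 and plain interior earns 54.
  High-quality: elaborate interior gives 79 − 3 = 76; plain interior gives 54 − 0 = 54. No deviation. ✓
  Low-quality: plain interior gives 54 − 0 = 54; elaborate interior gives 79 − 17 = 62. Would deviate. ✗
Try high-quality → plain interior, low-quality → elaborate interior:
  If types separate, plain interior earns payment 79 and elaborate interior earns 54.
  High-quality: plain interior gives 79 − 0 = 79; elaborate interior gives 54 − 3 = 51. No deviation. ✓
  Low-quality: elaborate interior gives 54 − 17 = 37; plain interior gives 79 − 0 = 79. Would deviate. ✗
Neither assignment is incentive-compatible.

None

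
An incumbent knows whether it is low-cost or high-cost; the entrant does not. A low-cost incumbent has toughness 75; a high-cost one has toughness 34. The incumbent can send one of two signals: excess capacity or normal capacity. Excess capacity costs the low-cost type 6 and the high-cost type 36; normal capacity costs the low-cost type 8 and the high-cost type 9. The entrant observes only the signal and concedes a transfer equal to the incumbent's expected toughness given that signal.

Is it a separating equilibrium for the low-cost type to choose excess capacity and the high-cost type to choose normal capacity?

No

If types separate, excess capacity earns payment 75 and normal capacity earns 34.
Low-cost: excess capacity gives 75 − 6 = 69; normal capacity gives 34 − 8 = 26. No deviation. ✓
High-cost: normal capacity gives 34 − 9 = 25; excess capacity gives 75 − 36 = 39. Would deviate. ✗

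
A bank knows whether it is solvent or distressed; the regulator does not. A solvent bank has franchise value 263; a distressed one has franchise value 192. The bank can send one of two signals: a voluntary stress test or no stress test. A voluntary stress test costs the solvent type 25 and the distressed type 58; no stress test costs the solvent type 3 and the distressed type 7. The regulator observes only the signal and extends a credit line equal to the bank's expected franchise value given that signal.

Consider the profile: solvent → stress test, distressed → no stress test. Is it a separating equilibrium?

If types separate, stress test earns payment 263 and no stress test earns 192.
Solvent: stress test gives 263 − 25 = 238; no stress test gives 192 − 3 = 189. No deviation. ✓
Distressed: no stress test gives 192 − 7 = 185; stress test gives 263 − 58 = 205. Would deviate. ✗

No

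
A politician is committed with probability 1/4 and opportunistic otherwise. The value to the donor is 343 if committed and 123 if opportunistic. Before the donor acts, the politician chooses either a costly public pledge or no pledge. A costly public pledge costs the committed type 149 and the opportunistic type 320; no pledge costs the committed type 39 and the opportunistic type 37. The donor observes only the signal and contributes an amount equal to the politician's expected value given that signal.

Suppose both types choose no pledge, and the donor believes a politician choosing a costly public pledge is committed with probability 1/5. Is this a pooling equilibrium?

Yes

At the pooled signal (no pledge) the donor holds the prior 1/4 and pays 1/4·343 + 3/4·123 = 178. Off-path (pledge) belief 1/5 gives 1/5·343 + 4/5·123 = 167.
Committed: no pledge gives 178 − 39 = 139; pledge gives 167 − 149 = 18. Stays. ✓
Opportunistic: no pledge gives 178 − 37 = 141; pledge gives 167 − 320 = -153. Stays. ✓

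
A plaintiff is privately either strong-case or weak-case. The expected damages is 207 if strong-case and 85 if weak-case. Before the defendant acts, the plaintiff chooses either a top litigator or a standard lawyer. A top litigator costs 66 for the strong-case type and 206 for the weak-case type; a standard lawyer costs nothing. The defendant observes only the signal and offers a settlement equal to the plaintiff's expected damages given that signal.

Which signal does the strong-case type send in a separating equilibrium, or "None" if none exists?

Try strong-case → top litigator, weak-case → standard lawyer:
  If types separate, top litigator earns payment 207 and standard lawyer earns 85.
  Strong-case: top litigator gives 207 − 66 = 141; standard lawyer gives 85 − 0 = 85. No deviation. ✓
  Weak-case: standard lawyer gives 85 − 0 = 85; top litigator gives 207 − 206 = 1. No deviation. ✓
Both hold — the strong-case type sends top litigator.

top litigator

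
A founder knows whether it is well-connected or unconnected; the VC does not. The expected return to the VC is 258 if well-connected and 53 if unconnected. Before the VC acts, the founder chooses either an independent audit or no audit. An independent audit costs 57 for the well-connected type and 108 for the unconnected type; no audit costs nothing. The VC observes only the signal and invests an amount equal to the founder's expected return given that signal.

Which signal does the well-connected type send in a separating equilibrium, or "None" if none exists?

Try well-connected → audit, unconnected → no audit:
  If types separate, audit earns payment 258 and no audit earns 53.
  Well-connected: audit gives 258 − 57 = 201; no audit gives 53 − 0 = 53. No deviation. ✓
  Unconnected: no audit gives 53 − 0 = 53; audit gives 258 − 108 = 150. Would deviate. ✗
Try well-connected → no audit, unconnected → audit:
  If types separate, no audit earns payment 258 and audit earns 53.
  Well-connected: no audit gives 258 − 0 = 258; audit gives 53 − 57 = -4. No deviation. ✓
  Unconnected: audit gives 53 − 108 = -55; no audit gives 258 − 0 = 258. Would deviate. ✗
Neither assignment is incentive-compatible.

None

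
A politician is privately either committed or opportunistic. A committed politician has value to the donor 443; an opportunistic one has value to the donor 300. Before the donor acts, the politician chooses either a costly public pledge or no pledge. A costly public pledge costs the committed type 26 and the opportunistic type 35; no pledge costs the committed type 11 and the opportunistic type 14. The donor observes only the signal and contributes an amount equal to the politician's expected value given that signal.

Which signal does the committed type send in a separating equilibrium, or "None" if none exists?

Try committed → pledge, opportunistic → no pledge:
  If types separate, pledge earns payment 443 and no pledge earns 300.
  Committed: pledge gives 443 − 26 = 417; no pledge gives 300 − 11 = 289. No deviation. ✓
  Opportunistic: no pledge gives 300 − 14 = 286; pledge gives 443 − 35 = 408. Would deviate. ✗
Try committed → no pledge, opportunistic → pledge:
  If types separate, no pledge earns payment 443 and pledge earns 300.
  Committed: no pledge gives 443 − 11 = 432; pledge gives 300 − 26 = 274. No deviation. ✓
  Opportunistic: pledge gives 300 − 35 = 265; no pledge gives 443 − 14 = 429. Would deviate. ✗
Neither assignment is incentive-compatible.

None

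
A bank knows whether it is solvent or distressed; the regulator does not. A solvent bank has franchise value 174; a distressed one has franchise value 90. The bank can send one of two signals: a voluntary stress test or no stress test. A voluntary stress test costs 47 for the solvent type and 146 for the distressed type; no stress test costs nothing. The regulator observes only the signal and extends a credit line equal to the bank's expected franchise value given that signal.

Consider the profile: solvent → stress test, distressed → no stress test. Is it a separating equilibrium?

If types separate, stress test earns payment 174 and no stress test earns 90.
Solvent: stress test gives 174 − 47 = 127; no stress test gives 90 − 0 = 90. No deviation. ✓
Distressed: no stress test gives 90 − 0 = 90; stress test gives 174 − 146 = 28. No deviation. ✓
Neither type gains from mimicking the other.

Yes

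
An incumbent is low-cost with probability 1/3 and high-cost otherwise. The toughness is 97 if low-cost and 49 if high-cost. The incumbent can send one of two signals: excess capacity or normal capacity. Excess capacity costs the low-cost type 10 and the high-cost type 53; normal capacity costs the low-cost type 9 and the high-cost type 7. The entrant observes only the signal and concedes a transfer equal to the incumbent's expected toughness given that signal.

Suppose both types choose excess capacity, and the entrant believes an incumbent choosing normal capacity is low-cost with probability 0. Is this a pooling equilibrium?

On the equilibrium path (excess capacity) the entrant holds the prior 1/3 and pays 1/3·97 + 2/3·49 = 65. Off-path (normal capacity) belief 0 gives 0·97 + 1·49 = 49.
Low-cost: excess capacity gives 65 − 10 = 55; normal capacity gives 49 − 9 = 40. Stays. ✓
High-cost: excess capacity gives 65 − 53 = 12; normal capacity gives 49 − 7 = 42. Deviates. ✗

No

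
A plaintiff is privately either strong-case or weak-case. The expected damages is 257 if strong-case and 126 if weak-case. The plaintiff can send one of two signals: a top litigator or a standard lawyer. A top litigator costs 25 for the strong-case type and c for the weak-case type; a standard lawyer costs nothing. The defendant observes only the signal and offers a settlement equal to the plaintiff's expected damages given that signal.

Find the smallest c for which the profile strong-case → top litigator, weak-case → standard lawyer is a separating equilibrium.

Under separation: top litigator → strong-case (pays 257); standard lawyer → weak-case (pays 126).
Strong-case: 257 − 25 = 232 ≥ 126 − 0 = 126. Holds regardless of c. ✓
Weak-case: 126 − 0 ≥ 257 − c, so c ≥ 257 − 126 = 131.

131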